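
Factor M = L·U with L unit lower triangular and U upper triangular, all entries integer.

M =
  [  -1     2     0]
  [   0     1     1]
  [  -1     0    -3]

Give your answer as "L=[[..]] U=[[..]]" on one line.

L=[[1,0,0],[0,1,0],[1,-2,1]] U=[[-1,2,0],[0,1,1],[0,0,-1]]

  R1 -= 0·R0 → [0,1,1]
  R2 -= 1·R0 → [0,-2,-3]
  R2 -= -2·R1 → [0,0,-1]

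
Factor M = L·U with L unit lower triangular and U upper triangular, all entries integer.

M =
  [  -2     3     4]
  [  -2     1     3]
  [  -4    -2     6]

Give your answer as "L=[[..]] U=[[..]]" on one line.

  row1 -= 1·row0 → [0,-2,-1]
  row2 -= 2·row0 → [0,-8,-2]
  row2 -= 4·row1 → [0,0,2]

L=[[1,0,0],[1,1,0],[2,4,1]] U=[[-2,3,4],[0,-2,-1],[0,0,2]]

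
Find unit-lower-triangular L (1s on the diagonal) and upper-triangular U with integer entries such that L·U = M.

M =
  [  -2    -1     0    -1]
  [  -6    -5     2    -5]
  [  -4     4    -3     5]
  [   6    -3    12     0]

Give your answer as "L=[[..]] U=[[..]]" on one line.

  r1 -= 3·r0 → [0,-2,2,-2]
  r2 -= 2·r0 → [0,6,-3,7]
  r3 -= -3·r0 → [0,-6,12,-3]
  r2 -= -3·r1 → [0,0,3,1]
  r3 -= 3·r1 → [0,0,6,3]
  r3 -= 2·r2 → [0,0,0,1]

L=[[1,0,0,0],[3,1,0,0],[2,-3,1,0],[-3,3,2,1]] U=[[-2,-1,0,-1],[0,-2,2,-2],[0,0,3,1],[0,0,0,1]]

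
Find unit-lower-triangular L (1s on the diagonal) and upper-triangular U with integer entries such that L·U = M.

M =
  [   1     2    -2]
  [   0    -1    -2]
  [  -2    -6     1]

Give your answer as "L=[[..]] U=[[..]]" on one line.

  r1 -= 0·r0 → [0,-1,-2]
  r2 -= -2·r0 → [0,-2,-3]
  r2 -= 2·r1 → [0,0,1]

L=[[1,0,0],[0,1,0],[-2,2,1]] U=[[1,2,-2],[0,-1,-2],[0,0,1]]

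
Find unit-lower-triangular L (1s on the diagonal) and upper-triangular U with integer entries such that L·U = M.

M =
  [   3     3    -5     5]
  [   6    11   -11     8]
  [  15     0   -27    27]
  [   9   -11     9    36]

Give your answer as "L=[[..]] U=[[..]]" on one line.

  r1 -= 2·r0 → [0,5,-1,-2]
  r2 -= 5·r0 → [0,-15,-2,2]
  r3 -= 3·r0 → [0,-20,24,21]
  r2 -= -3·r1 → [0,0,-5,-4]
  r3 -= -4·r1 → [0,0,20,13]
  r3 -= -4·r2 → [0,0,0,-3]

L=[[1,0,0,0],[2,1,0,0],[5,-3,1,0],[3,-4,-4,1]] U=[[3,3,-5,5],[0,5,-1,-2],[0,0,-5,-4],[0,0,0,-3]]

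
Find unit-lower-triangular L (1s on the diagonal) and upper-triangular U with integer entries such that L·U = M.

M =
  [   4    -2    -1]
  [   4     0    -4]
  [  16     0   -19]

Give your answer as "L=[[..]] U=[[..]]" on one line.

L=[[1,0,0],[1,1,0],[4,4,1]] U=[[4,-2,-1],[0,2,-3],[0,0,-3]]

  row1 -= 1·row0 → [0,2,-3]
  row2 -= 4·row0 → [0,8,-15]
  row2 -= 4·row1 → [0,0,-3]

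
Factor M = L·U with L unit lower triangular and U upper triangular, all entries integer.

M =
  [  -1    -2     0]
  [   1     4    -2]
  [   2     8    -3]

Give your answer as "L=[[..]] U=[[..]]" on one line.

  R1 -= -1·R0 → [0,2,-2]
  R2 -= -2·R0 → [0,4,-3]
  R2 -= 2·R1 → [0,0,1]

L=[[1,0,0],[-1,1,0],[-2,2,1]] U=[[-1,-2,0],[0,2,-2],[0,0,1]]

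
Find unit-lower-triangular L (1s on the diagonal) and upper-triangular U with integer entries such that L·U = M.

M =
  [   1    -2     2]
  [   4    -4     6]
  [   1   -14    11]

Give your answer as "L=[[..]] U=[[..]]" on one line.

L=[[1,0,0],[4,1,0],[1,-3,1]] U=[[1,-2,2],[0,4,-2],[0,0,3]]

  row1 -= 4·row0 → [0,4,-2]
  row2 -= 1·row0 → [0,-12,9]
  row2 -= -3·row1 → [0,0,3]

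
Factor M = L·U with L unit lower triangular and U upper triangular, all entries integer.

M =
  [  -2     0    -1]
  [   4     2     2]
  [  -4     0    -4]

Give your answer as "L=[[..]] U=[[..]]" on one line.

  r1 -= -2·r0 → [0,2,0]
  r2 -= 2·r0 → [0,0,-2]
  r2 -= 0·r1 → [0,0,-2]

L=[[1,0,0],[-2,1,0],[2,0,1]] U=[[-2,0,-1],[0,2,0],[0,0,-2]]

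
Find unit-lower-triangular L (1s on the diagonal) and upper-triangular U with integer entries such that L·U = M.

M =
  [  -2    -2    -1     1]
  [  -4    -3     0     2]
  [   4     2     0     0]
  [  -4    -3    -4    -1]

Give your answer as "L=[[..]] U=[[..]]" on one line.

L=[[1,0,0,0],[2,1,0,0],[-2,-2,1,0],[2,1,-2,1]] U=[[-2,-2,-1,1],[0,1,2,0],[0,0,2,2],[0,0,0,1]]

  row1 -= 2·row0 → [0,1,2,0]
  row2 -= -2·row0 → [0,-2,-2,2]
  row3 -= 2·row0 → [0,1,-2,-3]
  row2 -= -2·row1 → [0,0,2,2]
  row3 -= 1·row1 → [0,0,-4,-3]
  row3 -= -2·row2 → [0,0,0,1]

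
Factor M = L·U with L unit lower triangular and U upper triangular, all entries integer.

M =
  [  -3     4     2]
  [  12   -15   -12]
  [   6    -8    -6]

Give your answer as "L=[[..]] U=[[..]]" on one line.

L=[[1,0,0],[-4,1,0],[-2,0,1]] U=[[-3,4,2],[0,1,-4],[0,0,-2]]

  row1 -= -4·row0 → [0,1,-4]
  row2 -= -2·row0 → [0,0,-2]
  row2 -= 0·row1 → [0,0,-2]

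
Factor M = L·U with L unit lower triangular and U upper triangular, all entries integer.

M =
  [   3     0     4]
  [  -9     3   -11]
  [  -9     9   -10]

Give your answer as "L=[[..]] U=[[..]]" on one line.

L=[[1,0,0],[-3,1,0],[-3,3,1]] U=[[3,0,4],[0,3,1],[0,0,-1]]

  r1 -= -3·r0 → [0,3,1]
  r2 -= -3·r0 → [0,9,2]
  r2 -= 3·r1 → [0,0,-1]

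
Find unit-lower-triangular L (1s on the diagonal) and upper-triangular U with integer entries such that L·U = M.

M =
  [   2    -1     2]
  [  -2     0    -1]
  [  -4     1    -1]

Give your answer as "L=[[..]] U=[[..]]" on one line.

  row1 -= -1·row0 → [0,-1,1]
  row2 -= -2·row0 → [0,-1,3]
  row2 -= 1·row1 → [0,0,2]

L=[[1,0,0],[-1,1,0],[-2,1,1]] U=[[2,-1,2],[0,-1,1],[0,0,2]]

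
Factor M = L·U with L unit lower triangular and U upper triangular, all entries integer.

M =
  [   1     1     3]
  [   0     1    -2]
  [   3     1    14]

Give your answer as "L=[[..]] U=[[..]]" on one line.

  R1 -= 0·R0 → [0,1,-2]
  R2 -= 3·R0 → [0,-2,5]
  R2 -= -2·R1 → [0,0,1]

L=[[1,0,0],[0,1,0],[3,-2,1]] U=[[1,1,3],[0,1,-2],[0,0,1]]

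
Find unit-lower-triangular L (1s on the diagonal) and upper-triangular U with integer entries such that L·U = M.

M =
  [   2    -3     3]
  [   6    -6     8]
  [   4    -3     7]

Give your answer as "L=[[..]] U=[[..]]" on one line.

L=[[1,0,0],[3,1,0],[2,1,1]] U=[[2,-3,3],[0,3,-1],[0,0,2]]

  R1 -= 3·R0 → [0,3,-1]
  R2 -= 2·R0 → [0,3,1]
  R2 -= 1·R1 → [0,0,2]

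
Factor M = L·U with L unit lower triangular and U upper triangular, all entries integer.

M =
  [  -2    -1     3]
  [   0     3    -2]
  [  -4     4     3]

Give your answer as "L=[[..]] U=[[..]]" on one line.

  row1 -= 0·row0 → [0,3,-2]
  row2 -= 2·row0 → [0,6,-3]
  row2 -= 2·row1 → [0,0,1]

L=[[1,0,0],[0,1,0],[2,2,1]] U=[[-2,-1,3],[0,3,-2],[0,0,1]]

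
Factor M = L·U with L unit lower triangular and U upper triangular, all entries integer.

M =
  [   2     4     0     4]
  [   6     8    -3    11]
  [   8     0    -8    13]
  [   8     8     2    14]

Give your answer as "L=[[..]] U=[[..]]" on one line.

  row1 -= 3·row0 → [0,-4,-3,-1]
  row2 -= 4·row0 → [0,-16,-8,-3]
  row3 -= 4·row0 → [0,-8,2,-2]
  row2 -= 4·row1 → [0,0,4,1]
  row3 -= 2·row1 → [0,0,8,0]
  row3 -= 2·row2 → [0,0,0,-2]

L=[[1,0,0,0],[3,1,0,0],[4,4,1,0],[4,2,2,1]] U=[[2,4,0,4],[0,-4,-3,-1],[0,0,4,1],[0,0,0,-2]]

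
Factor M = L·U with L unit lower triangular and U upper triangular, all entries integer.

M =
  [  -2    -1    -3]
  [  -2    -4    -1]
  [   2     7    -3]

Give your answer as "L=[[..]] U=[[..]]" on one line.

L=[[1,0,0],[1,1,0],[-1,-2,1]] U=[[-2,-1,-3],[0,-3,2],[0,0,-2]]

  row1 -= 1·row0 → [0,-3,2]
  row2 -= -1·row0 → [0,6,-6]
  row2 -= -2·row1 → [0,0,-2]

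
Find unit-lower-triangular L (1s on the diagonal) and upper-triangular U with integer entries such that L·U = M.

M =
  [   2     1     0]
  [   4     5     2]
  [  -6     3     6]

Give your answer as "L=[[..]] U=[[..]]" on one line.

  R1 -= 2·R0 → [0,3,2]
  R2 -= -3·R0 → [0,6,6]
  R2 -= 2·R1 → [0,0,2]

L=[[1,0,0],[2,1,0],[-3,2,1]] U=[[2,1,0],[0,3,2],[0,0,2]]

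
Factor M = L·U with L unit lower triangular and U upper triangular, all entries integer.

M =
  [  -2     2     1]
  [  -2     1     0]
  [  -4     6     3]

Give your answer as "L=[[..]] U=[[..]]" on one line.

L=[[1,0,0],[1,1,0],[2,-2,1]] U=[[-2,2,1],[0,-1,-1],[0,0,-1]]

  r1 -= 1·r0 → [0,-1,-1]
  r2 -= 2·r0 → [0,2,1]
  r2 -= -2·r1 → [0,0,-1]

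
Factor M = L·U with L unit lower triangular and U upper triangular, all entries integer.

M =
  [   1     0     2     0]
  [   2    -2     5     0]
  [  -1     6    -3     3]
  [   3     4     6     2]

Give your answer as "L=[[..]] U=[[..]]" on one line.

L=[[1,0,0,0],[2,1,0,0],[-1,-3,1,0],[3,-2,1,1]] U=[[1,0,2,0],[0,-2,1,0],[0,0,2,3],[0,0,0,-1]]

  r1 -= 2·r0 → [0,-2,1,0]
  r2 -= -1·r0 → [0,6,-1,3]
  r3 -= 3·r0 → [0,4,0,2]
  r2 -= -3·r1 → [0,0,2,3]
  r3 -= -2·r1 → [0,0,2,2]
  r3 -= 1·r2 → [0,0,0,-1]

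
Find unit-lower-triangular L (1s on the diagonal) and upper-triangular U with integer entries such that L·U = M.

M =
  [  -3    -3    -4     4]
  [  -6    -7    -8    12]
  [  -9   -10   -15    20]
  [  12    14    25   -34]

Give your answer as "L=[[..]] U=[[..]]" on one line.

L=[[1,0,0,0],[2,1,0,0],[3,1,1,0],[-4,-2,-3,1]] U=[[-3,-3,-4,4],[0,-1,0,4],[0,0,-3,4],[0,0,0,2]]

  R1 -= 2·R0 → [0,-1,0,4]
  R2 -= 3·R0 → [0,-1,-3,8]
  R3 -= -4·R0 → [0,2,9,-18]
  R2 -= 1·R1 → [0,0,-3,4]
  R3 -= -2·R1 → [0,0,9,-10]
  R3 -= -3·R2 → [0,0,0,2]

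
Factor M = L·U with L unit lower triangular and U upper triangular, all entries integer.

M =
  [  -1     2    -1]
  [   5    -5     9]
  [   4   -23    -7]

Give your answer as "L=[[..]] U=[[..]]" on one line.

L=[[1,0,0],[-5,1,0],[-4,-3,1]] U=[[-1,2,-1],[0,5,4],[0,0,1]]

  r1 -= -5·r0 → [0,5,4]
  r2 -= -4·r0 → [0,-15,-11]
  r2 -= -3·r1 → [0,0,1]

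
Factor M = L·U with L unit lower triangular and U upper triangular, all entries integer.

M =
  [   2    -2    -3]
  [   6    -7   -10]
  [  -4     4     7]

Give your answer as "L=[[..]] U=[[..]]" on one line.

L=[[1,0,0],[3,1,0],[-2,0,1]] U=[[2,-2,-3],[0,-1,-1],[0,0,1]]

  R1 -= 3·R0 → [0,-1,-1]
  R2 -= -2·R0 → [0,0,1]
  R2 -= 0·R1 → [0,0,1]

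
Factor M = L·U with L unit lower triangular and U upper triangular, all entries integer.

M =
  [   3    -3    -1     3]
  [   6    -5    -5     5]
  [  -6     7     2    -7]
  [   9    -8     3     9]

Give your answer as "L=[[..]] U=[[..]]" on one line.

L=[[1,0,0,0],[2,1,0,0],[-2,1,1,0],[3,1,3,1]] U=[[3,-3,-1,3],[0,1,-3,-1],[0,0,3,0],[0,0,0,1]]

  R1 -= 2·R0 → [0,1,-3,-1]
  R2 -= -2·R0 → [0,1,0,-1]
  R3 -= 3·R0 → [0,1,6,0]
  R2 -= 1·R1 → [0,0,3,0]
  R3 -= 1·R1 → [0,0,9,1]
  R3 -= 3·R2 → [0,0,0,1]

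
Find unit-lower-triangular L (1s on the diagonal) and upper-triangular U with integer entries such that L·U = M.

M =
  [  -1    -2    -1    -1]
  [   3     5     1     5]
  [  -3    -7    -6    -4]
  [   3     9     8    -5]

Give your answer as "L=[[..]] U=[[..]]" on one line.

L=[[1,0,0,0],[-3,1,0,0],[3,1,1,0],[-3,-3,1,1]] U=[[-1,-2,-1,-1],[0,-1,-2,2],[0,0,-1,-3],[0,0,0,1]]

  row1 -= -3·row0 → [0,-1,-2,2]
  row2 -= 3·row0 → [0,-1,-3,-1]
  row3 -= -3·row0 → [0,3,5,-8]
  row2 -= 1·row1 → [0,0,-1,-3]
  row3 -= -3·row1 → [0,0,-1,-2]
  row3 -= 1·row2 → [0,0,0,1]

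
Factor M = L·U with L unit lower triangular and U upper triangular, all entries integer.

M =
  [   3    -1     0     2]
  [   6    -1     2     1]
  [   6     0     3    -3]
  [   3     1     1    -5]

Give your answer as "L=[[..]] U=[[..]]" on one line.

  r1 -= 2·r0 → [0,1,2,-3]
  r2 -= 2·r0 → [0,2,3,-7]
  r3 -= 1·r0 → [0,2,1,-7]
  r2 -= 2·r1 → [0,0,-1,-1]
  r3 -= 2·r1 → [0,0,-3,-1]
  r3 -= 3·r2 → [0,0,0,2]

L=[[1,0,0,0],[2,1,0,0],[2,2,1,0],[1,2,3,1]] U=[[3,-1,0,2],[0,1,2,-3],[0,0,-1,-1],[0,0,0,2]]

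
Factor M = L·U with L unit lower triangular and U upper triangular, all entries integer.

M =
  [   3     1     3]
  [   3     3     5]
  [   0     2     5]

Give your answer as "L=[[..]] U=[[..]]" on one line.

L=[[1,0,0],[1,1,0],[0,1,1]] U=[[3,1,3],[0,2,2],[0,0,3]]

  r1 -= 1·r0 → [0,2,2]
  r2 -= 0·r0 → [0,2,5]
  r2 -= 1·r1 → [0,0,3]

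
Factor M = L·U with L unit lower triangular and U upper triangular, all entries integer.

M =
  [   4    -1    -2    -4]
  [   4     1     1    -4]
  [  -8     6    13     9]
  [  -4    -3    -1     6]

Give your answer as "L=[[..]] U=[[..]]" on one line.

L=[[1,0,0,0],[1,1,0,0],[-2,2,1,0],[-1,-2,1,1]] U=[[4,-1,-2,-4],[0,2,3,0],[0,0,3,1],[0,0,0,1]]

  row1 -= 1·row0 → [0,2,3,0]
  row2 -= -2·row0 → [0,4,9,1]
  row3 -= -1·row0 → [0,-4,-3,2]
  row2 -= 2·row1 → [0,0,3,1]
  row3 -= -2·row1 → [0,0,3,2]
  row3 -= 1·row2 → [0,0,0,1]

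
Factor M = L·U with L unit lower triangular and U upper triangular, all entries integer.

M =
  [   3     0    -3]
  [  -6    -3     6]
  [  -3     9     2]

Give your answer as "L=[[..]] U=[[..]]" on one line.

  row1 -= -2·row0 → [0,-3,0]
  row2 -= -1·row0 → [0,9,-1]
  row2 -= -3·row1 → [0,0,-1]

L=[[1,0,0],[-2,1,0],[-1,-3,1]] U=[[3,0,-3],[0,-3,0],[0,0,-1]]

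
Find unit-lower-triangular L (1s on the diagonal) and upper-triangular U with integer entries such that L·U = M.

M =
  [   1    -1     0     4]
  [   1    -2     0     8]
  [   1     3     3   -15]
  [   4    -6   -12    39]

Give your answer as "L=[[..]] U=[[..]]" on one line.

  r1 -= 1·r0 → [0,-1,0,4]
  r2 -= 1·r0 → [0,4,3,-19]
  r3 -= 4·r0 → [0,-2,-12,23]
  r2 -= -4·r1 → [0,0,3,-3]
  r3 -= 2·r1 → [0,0,-12,15]
  r3 -= -4·r2 → [0,0,0,3]

L=[[1,0,0,0],[1,1,0,0],[1,-4,1,0],[4,2,-4,1]] U=[[1,-1,0,4],[0,-1,0,4],[0,0,3,-3],[0,0,0,3]]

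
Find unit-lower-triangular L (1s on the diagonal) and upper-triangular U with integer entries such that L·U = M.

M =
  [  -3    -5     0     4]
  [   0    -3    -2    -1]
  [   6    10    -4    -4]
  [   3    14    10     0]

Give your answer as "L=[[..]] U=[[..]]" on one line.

  row1 -= 0·row0 → [0,-3,-2,-1]
  row2 -= -2·row0 → [0,0,-4,4]
  row3 -= -1·row0 → [0,9,10,4]
  row2 -= 0·row1 → [0,0,-4,4]
  row3 -= -3·row1 → [0,0,4,1]
  row3 -= -1·row2 → [0,0,0,5]

L=[[1,0,0,0],[0,1,0,0],[-2,0,1,0],[-1,-3,-1,1]] U=[[-3,-5,0,4],[0,-3,-2,-1],[0,0,-4,4],[0,0,0,5]]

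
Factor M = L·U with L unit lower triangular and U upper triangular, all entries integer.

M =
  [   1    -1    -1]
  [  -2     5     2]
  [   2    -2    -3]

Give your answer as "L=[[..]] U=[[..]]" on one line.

L=[[1,0,0],[-2,1,0],[2,0,1]] U=[[1,-1,-1],[0,3,0],[0,0,-1]]

  row1 -= -2·row0 → [0,3,0]
  row2 -= 2·row0 → [0,0,-1]
  row2 -= 0·row1 → [0,0,-1]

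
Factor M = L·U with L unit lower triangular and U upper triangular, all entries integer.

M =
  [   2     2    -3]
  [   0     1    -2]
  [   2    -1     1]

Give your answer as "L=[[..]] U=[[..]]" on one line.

  r1 -= 0·r0 → [0,1,-2]
  r2 -= 1·r0 → [0,-3,4]
  r2 -= -3·r1 → [0,0,-2]

L=[[1,0,0],[0,1,0],[1,-3,1]] U=[[2,2,-3],[0,1,-2],[0,0,-2]]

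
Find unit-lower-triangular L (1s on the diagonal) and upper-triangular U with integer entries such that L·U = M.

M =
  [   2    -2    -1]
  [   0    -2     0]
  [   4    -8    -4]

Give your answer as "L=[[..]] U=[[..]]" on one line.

  R1 -= 0·R0 → [0,-2,0]
  R2 -= 2·R0 → [0,-4,-2]
  R2 -= 2·R1 → [0,0,-2]

L=[[1,0,0],[0,1,0],[2,2,1]] U=[[2,-2,-1],[0,-2,0],[0,0,-2]]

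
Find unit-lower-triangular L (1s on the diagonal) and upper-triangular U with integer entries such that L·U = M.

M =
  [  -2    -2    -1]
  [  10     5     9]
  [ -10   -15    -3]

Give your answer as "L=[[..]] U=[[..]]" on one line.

  R1 -= -5·R0 → [0,-5,4]
  R2 -= 5·R0 → [0,-5,2]
  R2 -= 1·R1 → [0,0,-2]

L=[[1,0,0],[-5,1,0],[5,1,1]] U=[[-2,-2,-1],[0,-5,4],[0,0,-2]]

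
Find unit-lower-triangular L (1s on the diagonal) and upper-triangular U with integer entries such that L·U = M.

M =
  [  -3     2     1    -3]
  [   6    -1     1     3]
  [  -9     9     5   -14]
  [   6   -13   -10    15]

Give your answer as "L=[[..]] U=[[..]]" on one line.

  r1 -= -2·r0 → [0,3,3,-3]
  r2 -= 3·r0 → [0,3,2,-5]
  r3 -= -2·r0 → [0,-9,-8,9]
  r2 -= 1·r1 → [0,0,-1,-2]
  r3 -= -3·r1 → [0,0,1,0]
  r3 -= -1·r2 → [0,0,0,-2]

L=[[1,0,0,0],[-2,1,0,0],[3,1,1,0],[-2,-3,-1,1]] U=[[-3,2,1,-3],[0,3,3,-3],[0,0,-1,-2],[0,0,0,-2]]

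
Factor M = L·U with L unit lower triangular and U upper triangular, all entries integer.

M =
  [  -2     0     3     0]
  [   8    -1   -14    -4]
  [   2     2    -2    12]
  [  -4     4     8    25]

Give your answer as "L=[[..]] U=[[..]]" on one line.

  r1 -= -4·r0 → [0,-1,-2,-4]
  r2 -= -1·r0 → [0,2,1,12]
  r3 -= 2·r0 → [0,4,2,25]
  r2 -= -2·r1 → [0,0,-3,4]
  r3 -= -4·r1 → [0,0,-6,9]
  r3 -= 2·r2 → [0,0,0,1]

L=[[1,0,0,0],[-4,1,0,0],[-1,-2,1,0],[2,-4,2,1]] U=[[-2,0,3,0],[0,-1,-2,-4],[0,0,-3,4],[0,0,0,1]]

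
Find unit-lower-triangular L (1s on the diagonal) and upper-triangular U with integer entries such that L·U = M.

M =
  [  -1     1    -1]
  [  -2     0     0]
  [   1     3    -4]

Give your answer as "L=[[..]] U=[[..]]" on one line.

  row1 -= 2·row0 → [0,-2,2]
  row2 -= -1·row0 → [0,4,-5]
  row2 -= -2·row1 → [0,0,-1]

L=[[1,0,0],[2,1,0],[-1,-2,1]] U=[[-1,1,-1],[0,-2,2],[0,0,-1]]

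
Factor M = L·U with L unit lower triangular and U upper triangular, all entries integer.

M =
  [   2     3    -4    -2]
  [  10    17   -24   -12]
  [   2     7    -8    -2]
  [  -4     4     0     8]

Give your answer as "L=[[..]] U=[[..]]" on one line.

  row1 -= 5·row0 → [0,2,-4,-2]
  row2 -= 1·row0 → [0,4,-4,0]
  row3 -= -2·row0 → [0,10,-8,4]
  row2 -= 2·row1 → [0,0,4,4]
  row3 -= 5·row1 → [0,0,12,14]
  row3 -= 3·row2 → [0,0,0,2]

L=[[1,0,0,0],[5,1,0,0],[1,2,1,0],[-2,5,3,1]] U=[[2,3,-4,-2],[0,2,-4,-2],[0,0,4,4],[0,0,0,2]]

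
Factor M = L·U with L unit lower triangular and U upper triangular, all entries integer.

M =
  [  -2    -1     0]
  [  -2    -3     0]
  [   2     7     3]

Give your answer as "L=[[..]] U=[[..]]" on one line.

L=[[1,0,0],[1,1,0],[-1,-3,1]] U=[[-2,-1,0],[0,-2,0],[0,0,3]]

  R1 -= 1·R0 → [0,-2,0]
  R2 -= -1·R0 → [0,6,3]
  R2 -= -3·R1 → [0,0,3]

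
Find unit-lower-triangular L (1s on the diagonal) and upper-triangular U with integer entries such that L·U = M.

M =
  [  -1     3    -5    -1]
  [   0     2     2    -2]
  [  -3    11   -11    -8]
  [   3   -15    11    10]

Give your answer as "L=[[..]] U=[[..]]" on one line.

L=[[1,0,0,0],[0,1,0,0],[3,1,1,0],[-3,-3,1,1]] U=[[-1,3,-5,-1],[0,2,2,-2],[0,0,2,-3],[0,0,0,4]]

  r1 -= 0·r0 → [0,2,2,-2]
  r2 -= 3·r0 → [0,2,4,-5]
  r3 -= -3·r0 → [0,-6,-4,7]
  r2 -= 1·r1 → [0,0,2,-3]
  r3 -= -3·r1 → [0,0,2,1]
  r3 -= 1·r2 → [0,0,0,4]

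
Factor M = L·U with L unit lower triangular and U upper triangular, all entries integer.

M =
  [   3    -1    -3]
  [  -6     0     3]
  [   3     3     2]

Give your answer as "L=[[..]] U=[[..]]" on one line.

L=[[1,0,0],[-2,1,0],[1,-2,1]] U=[[3,-1,-3],[0,-2,-3],[0,0,-1]]

  row1 -= -2·row0 → [0,-2,-3]
  row2 -= 1·row0 → [0,4,5]
  row2 -= -2·row1 → [0,0,-1]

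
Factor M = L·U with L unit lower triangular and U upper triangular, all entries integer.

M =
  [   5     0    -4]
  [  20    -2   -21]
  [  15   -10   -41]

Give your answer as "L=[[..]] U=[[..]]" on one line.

L=[[1,0,0],[4,1,0],[3,5,1]] U=[[5,0,-4],[0,-2,-5],[0,0,-4]]

  row1 -= 4·row0 → [0,-2,-5]
  row2 -= 3·row0 → [0,-10,-29]
  row2 -= 5·row1 → [0,0,-4]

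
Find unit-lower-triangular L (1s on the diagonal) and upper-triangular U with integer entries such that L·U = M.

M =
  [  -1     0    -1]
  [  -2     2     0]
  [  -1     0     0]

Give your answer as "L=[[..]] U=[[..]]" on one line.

L=[[1,0,0],[2,1,0],[1,0,1]] U=[[-1,0,-1],[0,2,2],[0,0,1]]

  row1 -= 2·row0 → [0,2,2]
  row2 -= 1·row0 → [0,0,1]
  row2 -= 0·row1 → [0,0,1]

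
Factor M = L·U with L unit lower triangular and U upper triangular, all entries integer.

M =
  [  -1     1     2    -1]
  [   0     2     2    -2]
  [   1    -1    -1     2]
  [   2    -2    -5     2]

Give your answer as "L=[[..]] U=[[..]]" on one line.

  R1 -= 0·R0 → [0,2,2,-2]
  R2 -= -1·R0 → [0,0,1,1]
  R3 -= -2·R0 → [0,0,-1,0]
  R2 -= 0·R1 → [0,0,1,1]
  R3 -= 0·R1 → [0,0,-1,0]
  R3 -= -1·R2 → [0,0,0,1]

L=[[1,0,0,0],[0,1,0,0],[-1,0,1,0],[-2,0,-1,1]] U=[[-1,1,2,-1],[0,2,2,-2],[0,0,1,1],[0,0,0,1]]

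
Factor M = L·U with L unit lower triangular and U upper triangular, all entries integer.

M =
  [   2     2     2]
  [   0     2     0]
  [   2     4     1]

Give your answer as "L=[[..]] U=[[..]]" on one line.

L=[[1,0,0],[0,1,0],[1,1,1]] U=[[2,2,2],[0,2,0],[0,0,-1]]

  row1 -= 0·row0 → [0,2,0]
  row2 -= 1·row0 → [0,2,-1]
  row2 -= 1·row1 → [0,0,-1]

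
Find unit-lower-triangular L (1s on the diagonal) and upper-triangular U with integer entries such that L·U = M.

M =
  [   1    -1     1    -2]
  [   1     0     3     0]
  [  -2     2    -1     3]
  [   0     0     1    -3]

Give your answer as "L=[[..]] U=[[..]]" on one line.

L=[[1,0,0,0],[1,1,0,0],[-2,0,1,0],[0,0,1,1]] U=[[1,-1,1,-2],[0,1,2,2],[0,0,1,-1],[0,0,0,-2]]

  row1 -= 1·row0 → [0,1,2,2]
  row2 -= -2·row0 → [0,0,1,-1]
  row3 -= 0·row0 → [0,0,1,-3]
  row2 -= 0·row1 → [0,0,1,-1]
  row3 -= 0·row1 → [0,0,1,-3]
  row3 -= 1·row2 → [0,0,0,-2]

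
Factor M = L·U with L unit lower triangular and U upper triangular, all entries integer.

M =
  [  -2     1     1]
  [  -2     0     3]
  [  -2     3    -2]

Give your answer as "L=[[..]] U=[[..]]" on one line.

  row1 -= 1·row0 → [0,-1,2]
  row2 -= 1·row0 → [0,2,-3]
  row2 -= -2·row1 → [0,0,1]

L=[[1,0,0],[1,1,0],[1,-2,1]] U=[[-2,1,1],[0,-1,2],[0,0,1]]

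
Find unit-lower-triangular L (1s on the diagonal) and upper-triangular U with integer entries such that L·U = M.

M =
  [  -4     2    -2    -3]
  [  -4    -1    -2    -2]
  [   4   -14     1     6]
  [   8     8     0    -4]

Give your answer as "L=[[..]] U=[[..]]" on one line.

L=[[1,0,0,0],[1,1,0,0],[-1,4,1,0],[-2,-4,4,1]] U=[[-4,2,-2,-3],[0,-3,0,1],[0,0,-1,-1],[0,0,0,-2]]

  R1 -= 1·R0 → [0,-3,0,1]
  R2 -= -1·R0 → [0,-12,-1,3]
  R3 -= -2·R0 → [0,12,-4,-10]
  R2 -= 4·R1 → [0,0,-1,-1]
  R3 -= -4·R1 → [0,0,-4,-6]
  R3 -= 4·R2 → [0,0,0,-2]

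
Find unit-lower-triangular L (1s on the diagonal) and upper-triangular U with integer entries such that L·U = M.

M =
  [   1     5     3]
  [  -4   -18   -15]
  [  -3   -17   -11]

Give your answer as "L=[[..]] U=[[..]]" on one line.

  R1 -= -4·R0 → [0,2,-3]
  R2 -= -3·R0 → [0,-2,-2]
  R2 -= -1·R1 → [0,0,-5]

L=[[1,0,0],[-4,1,0],[-3,-1,1]] U=[[1,5,3],[0,2,-3],[0,0,-5]]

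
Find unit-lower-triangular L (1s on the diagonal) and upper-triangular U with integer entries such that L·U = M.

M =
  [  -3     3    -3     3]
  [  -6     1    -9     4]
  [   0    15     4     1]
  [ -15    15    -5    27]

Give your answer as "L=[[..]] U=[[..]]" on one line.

L=[[1,0,0,0],[2,1,0,0],[0,-3,1,0],[5,0,-2,1]] U=[[-3,3,-3,3],[0,-5,-3,-2],[0,0,-5,-5],[0,0,0,2]]

  row1 -= 2·row0 → [0,-5,-3,-2]
  row2 -= 0·row0 → [0,15,4,1]
  row3 -= 5·row0 → [0,0,10,12]
  row2 -= -3·row1 → [0,0,-5,-5]
  row3 -= 0·row1 → [0,0,10,12]
  row3 -= -2·row2 → [0,0,0,2]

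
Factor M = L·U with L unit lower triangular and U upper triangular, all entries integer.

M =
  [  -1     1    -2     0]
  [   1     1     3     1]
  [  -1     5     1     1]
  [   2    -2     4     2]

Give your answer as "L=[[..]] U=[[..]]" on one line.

  r1 -= -1·r0 → [0,2,1,1]
  r2 -= 1·r0 → [0,4,3,1]
  r3 -= -2·r0 → [0,0,0,2]
  r2 -= 2·r1 → [0,0,1,-1]
  r3 -= 0·r1 → [0,0,0,2]
  r3 -= 0·r2 → [0,0,0,2]

L=[[1,0,0,0],[-1,1,0,0],[1,2,1,0],[-2,0,0,1]] U=[[-1,1,-2,0],[0,2,1,1],[0,0,1,-1],[0,0,0,2]]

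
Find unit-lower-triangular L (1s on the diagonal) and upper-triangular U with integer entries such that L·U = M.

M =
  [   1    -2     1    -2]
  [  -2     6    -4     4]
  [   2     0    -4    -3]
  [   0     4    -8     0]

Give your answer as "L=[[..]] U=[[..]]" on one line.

  row1 -= -2·row0 → [0,2,-2,0]
  row2 -= 2·row0 → [0,4,-6,1]
  row3 -= 0·row0 → [0,4,-8,0]
  row2 -= 2·row1 → [0,0,-2,1]
  row3 -= 2·row1 → [0,0,-4,0]
  row3 -= 2·row2 → [0,0,0,-2]

L=[[1,0,0,0],[-2,1,0,0],[2,2,1,0],[0,2,2,1]] U=[[1,-2,1,-2],[0,2,-2,0],[0,0,-2,1],[0,0,0,-2]]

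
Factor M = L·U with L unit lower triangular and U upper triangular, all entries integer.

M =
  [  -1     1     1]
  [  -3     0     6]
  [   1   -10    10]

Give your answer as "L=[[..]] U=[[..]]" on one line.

  R1 -= 3·R0 → [0,-3,3]
  R2 -= -1·R0 → [0,-9,11]
  R2 -= 3·R1 → [0,0,2]

L=[[1,0,0],[3,1,0],[-1,3,1]] U=[[-1,1,1],[0,-3,3],[0,0,2]]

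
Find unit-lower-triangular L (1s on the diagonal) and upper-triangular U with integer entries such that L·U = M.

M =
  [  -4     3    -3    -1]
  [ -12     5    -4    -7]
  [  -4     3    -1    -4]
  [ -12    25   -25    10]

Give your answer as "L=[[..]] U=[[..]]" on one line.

  R1 -= 3·R0 → [0,-4,5,-4]
  R2 -= 1·R0 → [0,0,2,-3]
  R3 -= 3·R0 → [0,16,-16,13]
  R2 -= 0·R1 → [0,0,2,-3]
  R3 -= -4·R1 → [0,0,4,-3]
  R3 -= 2·R2 → [0,0,0,3]

L=[[1,0,0,0],[3,1,0,0],[1,0,1,0],[3,-4,2,1]] U=[[-4,3,-3,-1],[0,-4,5,-4],[0,0,2,-3],[0,0,0,3]]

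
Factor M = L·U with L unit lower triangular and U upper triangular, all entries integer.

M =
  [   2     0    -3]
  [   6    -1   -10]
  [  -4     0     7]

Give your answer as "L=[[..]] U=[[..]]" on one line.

  row1 -= 3·row0 → [0,-1,-1]
  row2 -= -2·row0 → [0,0,1]
  row2 -= 0·row1 → [0,0,1]

L=[[1,0,0],[3,1,0],[-2,0,1]] U=[[2,0,-3],[0,-1,-1],[0,0,1]]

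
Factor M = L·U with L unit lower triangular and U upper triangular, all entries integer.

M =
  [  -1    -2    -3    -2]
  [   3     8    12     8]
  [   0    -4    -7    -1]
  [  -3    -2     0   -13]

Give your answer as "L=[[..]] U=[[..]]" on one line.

  r1 -= -3·r0 → [0,2,3,2]
  r2 -= 0·r0 → [0,-4,-7,-1]
  r3 -= 3·r0 → [0,4,9,-7]
  r2 -= -2·r1 → [0,0,-1,3]
  r3 -= 2·r1 → [0,0,3,-11]
  r3 -= -3·r2 → [0,0,0,-2]

L=[[1,0,0,0],[-3,1,0,0],[0,-2,1,0],[3,2,-3,1]] U=[[-1,-2,-3,-2],[0,2,3,2],[0,0,-1,3],[0,0,0,-2]]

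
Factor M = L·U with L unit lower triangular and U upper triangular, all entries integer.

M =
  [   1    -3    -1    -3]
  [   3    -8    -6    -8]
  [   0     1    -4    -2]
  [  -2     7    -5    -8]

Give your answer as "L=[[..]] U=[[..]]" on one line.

L=[[1,0,0,0],[3,1,0,0],[0,1,1,0],[-2,1,4,1]] U=[[1,-3,-1,-3],[0,1,-3,1],[0,0,-1,-3],[0,0,0,-3]]

  R1 -= 3·R0 → [0,1,-3,1]
  R2 -= 0·R0 → [0,1,-4,-2]
  R3 -= -2·R0 → [0,1,-7,-14]
  R2 -= 1·R1 → [0,0,-1,-3]
  R3 -= 1·R1 → [0,0,-4,-15]
  R3 -= 4·R2 → [0,0,0,-3]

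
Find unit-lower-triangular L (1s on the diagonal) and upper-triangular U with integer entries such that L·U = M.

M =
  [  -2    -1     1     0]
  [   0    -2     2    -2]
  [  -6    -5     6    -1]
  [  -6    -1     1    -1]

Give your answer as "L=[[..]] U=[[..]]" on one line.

  r1 -= 0·r0 → [0,-2,2,-2]
  r2 -= 3·r0 → [0,-2,3,-1]
  r3 -= 3·r0 → [0,2,-2,-1]
  r2 -= 1·r1 → [0,0,1,1]
  r3 -= -1·r1 → [0,0,0,-3]
  r3 -= 0·r2 → [0,0,0,-3]

L=[[1,0,0,0],[0,1,0,0],[3,1,1,0],[3,-1,0,1]] U=[[-2,-1,1,0],[0,-2,2,-2],[0,0,1,1],[0,0,0,-3]]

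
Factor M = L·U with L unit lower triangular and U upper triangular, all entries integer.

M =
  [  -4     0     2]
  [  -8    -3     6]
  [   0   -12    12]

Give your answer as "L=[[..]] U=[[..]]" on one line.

L=[[1,0,0],[2,1,0],[0,4,1]] U=[[-4,0,2],[0,-3,2],[0,0,4]]

  r1 -= 2·r0 → [0,-3,2]
  r2 -= 0·r0 → [0,-12,12]
  r2 -= 4·r1 → [0,0,4]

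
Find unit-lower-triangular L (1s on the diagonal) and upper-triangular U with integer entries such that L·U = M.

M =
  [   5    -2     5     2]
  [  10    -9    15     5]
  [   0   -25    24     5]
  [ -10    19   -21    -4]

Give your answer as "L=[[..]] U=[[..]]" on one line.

  r1 -= 2·r0 → [0,-5,5,1]
  r2 -= 0·r0 → [0,-25,24,5]
  r3 -= -2·r0 → [0,15,-11,0]
  r2 -= 5·r1 → [0,0,-1,0]
  r3 -= -3·r1 → [0,0,4,3]
  r3 -= -4·r2 → [0,0,0,3]

L=[[1,0,0,0],[2,1,0,0],[0,5,1,0],[-2,-3,-4,1]] U=[[5,-2,5,2],[0,-5,5,1],[0,0,-1,0],[0,0,0,3]]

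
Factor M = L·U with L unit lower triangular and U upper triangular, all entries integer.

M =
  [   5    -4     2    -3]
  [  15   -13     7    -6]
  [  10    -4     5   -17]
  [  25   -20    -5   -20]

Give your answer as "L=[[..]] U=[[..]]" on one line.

  R1 -= 3·R0 → [0,-1,1,3]
  R2 -= 2·R0 → [0,4,1,-11]
  R3 -= 5·R0 → [0,0,-15,-5]
  R2 -= -4·R1 → [0,0,5,1]
  R3 -= 0·R1 → [0,0,-15,-5]
  R3 -= -3·R2 → [0,0,0,-2]

L=[[1,0,0,0],[3,1,0,0],[2,-4,1,0],[5,0,-3,1]] U=[[5,-4,2,-3],[0,-1,1,3],[0,0,5,1],[0,0,0,-2]]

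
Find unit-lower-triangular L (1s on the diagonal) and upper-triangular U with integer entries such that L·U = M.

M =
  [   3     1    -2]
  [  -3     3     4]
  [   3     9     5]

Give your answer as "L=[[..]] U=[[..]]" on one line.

  row1 -= -1·row0 → [0,4,2]
  row2 -= 1·row0 → [0,8,7]
  row2 -= 2·row1 → [0,0,3]

L=[[1,0,0],[-1,1,0],[1,2,1]] U=[[3,1,-2],[0,4,2],[0,0,3]]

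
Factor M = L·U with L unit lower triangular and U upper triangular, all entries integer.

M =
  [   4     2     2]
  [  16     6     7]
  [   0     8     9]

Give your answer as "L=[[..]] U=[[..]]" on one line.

L=[[1,0,0],[4,1,0],[0,-4,1]] U=[[4,2,2],[0,-2,-1],[0,0,5]]

  row1 -= 4·row0 → [0,-2,-1]
  row2 -= 0·row0 → [0,8,9]
  row2 -= -4·row1 → [0,0,5]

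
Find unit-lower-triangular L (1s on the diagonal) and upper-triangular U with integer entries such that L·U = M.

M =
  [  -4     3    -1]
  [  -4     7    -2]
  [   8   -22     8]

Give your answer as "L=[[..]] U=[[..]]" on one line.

  row1 -= 1·row0 → [0,4,-1]
  row2 -= -2·row0 → [0,-16,6]
  row2 -= -4·row1 → [0,0,2]

L=[[1,0,0],[1,1,0],[-2,-4,1]] U=[[-4,3,-1],[0,4,-1],[0,0,2]]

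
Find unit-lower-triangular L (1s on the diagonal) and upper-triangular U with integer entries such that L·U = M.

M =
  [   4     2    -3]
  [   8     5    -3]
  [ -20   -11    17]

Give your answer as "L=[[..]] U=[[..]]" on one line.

  r1 -= 2·r0 → [0,1,3]
  r2 -= -5·r0 → [0,-1,2]
  r2 -= -1·r1 → [0,0,5]

L=[[1,0,0],[2,1,0],[-5,-1,1]] U=[[4,2,-3],[0,1,3],[0,0,5]]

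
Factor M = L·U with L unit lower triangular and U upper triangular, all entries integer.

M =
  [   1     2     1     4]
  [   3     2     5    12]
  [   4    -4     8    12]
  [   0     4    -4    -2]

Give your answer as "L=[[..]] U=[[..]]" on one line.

L=[[1,0,0,0],[3,1,0,0],[4,3,1,0],[0,-1,1,1]] U=[[1,2,1,4],[0,-4,2,0],[0,0,-2,-4],[0,0,0,2]]

  r1 -= 3·r0 → [0,-4,2,0]
  r2 -= 4·r0 → [0,-12,4,-4]
  r3 -= 0·r0 → [0,4,-4,-2]
  r2 -= 3·r1 → [0,0,-2,-4]
  r3 -= -1·r1 → [0,0,-2,-2]
  r3 -= 1·r2 → [0,0,0,2]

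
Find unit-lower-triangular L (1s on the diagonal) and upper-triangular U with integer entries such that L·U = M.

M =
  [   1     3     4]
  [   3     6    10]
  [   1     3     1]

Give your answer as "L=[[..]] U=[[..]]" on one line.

  r1 -= 3·r0 → [0,-3,-2]
  r2 -= 1·r0 → [0,0,-3]
  r2 -= 0·r1 → [0,0,-3]

L=[[1,0,0],[3,1,0],[1,0,1]] U=[[1,3,4],[0,-3,-2],[0,0,-3]]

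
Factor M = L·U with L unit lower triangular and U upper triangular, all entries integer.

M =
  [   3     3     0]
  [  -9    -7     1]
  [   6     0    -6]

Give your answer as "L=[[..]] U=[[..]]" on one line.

  row1 -= -3·row0 → [0,2,1]
  row2 -= 2·row0 → [0,-6,-6]
  row2 -= -3·row1 → [0,0,-3]

L=[[1,0,0],[-3,1,0],[2,-3,1]] U=[[3,3,0],[0,2,1],[0,0,-3]]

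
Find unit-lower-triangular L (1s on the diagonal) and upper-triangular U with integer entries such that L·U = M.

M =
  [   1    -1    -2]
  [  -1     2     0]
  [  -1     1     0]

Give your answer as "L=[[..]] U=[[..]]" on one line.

L=[[1,0,0],[-1,1,0],[-1,0,1]] U=[[1,-1,-2],[0,1,-2],[0,0,-2]]

  row1 -= -1·row0 → [0,1,-2]
  row2 -= -1·row0 → [0,0,-2]
  row2 -= 0·row1 → [0,0,-2]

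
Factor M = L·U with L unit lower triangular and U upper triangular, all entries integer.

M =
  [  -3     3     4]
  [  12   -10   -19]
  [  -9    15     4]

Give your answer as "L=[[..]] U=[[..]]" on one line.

L=[[1,0,0],[-4,1,0],[3,3,1]] U=[[-3,3,4],[0,2,-3],[0,0,1]]

  row1 -= -4·row0 → [0,2,-3]
  row2 -= 3·row0 → [0,6,-8]
  row2 -= 3·row1 → [0,0,1]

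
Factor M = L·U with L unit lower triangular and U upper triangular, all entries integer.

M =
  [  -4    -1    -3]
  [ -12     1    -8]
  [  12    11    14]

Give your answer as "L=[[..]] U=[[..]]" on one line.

L=[[1,0,0],[3,1,0],[-3,2,1]] U=[[-4,-1,-3],[0,4,1],[0,0,3]]

  row1 -= 3·row0 → [0,4,1]
  row2 -= -3·row0 → [0,8,5]
  row2 -= 2·row1 → [0,0,3]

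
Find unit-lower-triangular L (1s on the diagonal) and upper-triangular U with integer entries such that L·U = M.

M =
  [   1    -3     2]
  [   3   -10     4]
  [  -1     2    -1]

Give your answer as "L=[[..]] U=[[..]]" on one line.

  R1 -= 3·R0 → [0,-1,-2]
  R2 -= -1·R0 → [0,-1,1]
  R2 -= 1·R1 → [0,0,3]

L=[[1,0,0],[3,1,0],[-1,1,1]] U=[[1,-3,2],[0,-1,-2],[0,0,3]]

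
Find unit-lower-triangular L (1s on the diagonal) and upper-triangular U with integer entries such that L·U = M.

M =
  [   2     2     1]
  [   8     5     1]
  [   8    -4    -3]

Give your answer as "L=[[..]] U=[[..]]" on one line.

L=[[1,0,0],[4,1,0],[4,4,1]] U=[[2,2,1],[0,-3,-3],[0,0,5]]

  row1 -= 4·row0 → [0,-3,-3]
  row2 -= 4·row0 → [0,-12,-7]
  row2 -= 4·row1 → [0,0,5]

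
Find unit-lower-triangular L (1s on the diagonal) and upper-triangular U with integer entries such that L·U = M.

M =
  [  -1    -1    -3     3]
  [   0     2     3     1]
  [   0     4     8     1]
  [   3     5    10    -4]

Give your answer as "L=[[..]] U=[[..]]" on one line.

L=[[1,0,0,0],[0,1,0,0],[0,2,1,0],[-3,1,-1,1]] U=[[-1,-1,-3,3],[0,2,3,1],[0,0,2,-1],[0,0,0,3]]

  r1 -= 0·r0 → [0,2,3,1]
  r2 -= 0·r0 → [0,4,8,1]
  r3 -= -3·r0 → [0,2,1,5]
  r2 -= 2·r1 → [0,0,2,-1]
  r3 -= 1·r1 → [0,0,-2,4]
  r3 -= -1·r2 → [0,0,0,3]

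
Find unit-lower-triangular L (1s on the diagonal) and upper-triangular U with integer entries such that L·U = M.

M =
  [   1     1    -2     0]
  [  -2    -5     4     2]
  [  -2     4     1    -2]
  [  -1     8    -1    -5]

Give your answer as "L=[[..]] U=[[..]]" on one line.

L=[[1,0,0,0],[-2,1,0,0],[-2,-2,1,0],[-1,-3,1,1]] U=[[1,1,-2,0],[0,-3,0,2],[0,0,-3,2],[0,0,0,-1]]

  row1 -= -2·row0 → [0,-3,0,2]
  row2 -= -2·row0 → [0,6,-3,-2]
  row3 -= -1·row0 → [0,9,-3,-5]
  row2 -= -2·row1 → [0,0,-3,2]
  row3 -= -3·row1 → [0,0,-3,1]
  row3 -= 1·row2 → [0,0,0,-1]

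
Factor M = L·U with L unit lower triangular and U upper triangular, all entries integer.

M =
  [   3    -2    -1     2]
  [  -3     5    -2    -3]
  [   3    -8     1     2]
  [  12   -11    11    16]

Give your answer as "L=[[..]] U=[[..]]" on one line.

L=[[1,0,0,0],[-1,1,0,0],[1,-2,1,0],[4,-1,-3,1]] U=[[3,-2,-1,2],[0,3,-3,-1],[0,0,-4,-2],[0,0,0,1]]

  r1 -= -1·r0 → [0,3,-3,-1]
  r2 -= 1·r0 → [0,-6,2,0]
  r3 -= 4·r0 → [0,-3,15,8]
  r2 -= -2·r1 → [0,0,-4,-2]
  r3 -= -1·r1 → [0,0,12,7]
  r3 -= -3·r2 → [0,0,0,1]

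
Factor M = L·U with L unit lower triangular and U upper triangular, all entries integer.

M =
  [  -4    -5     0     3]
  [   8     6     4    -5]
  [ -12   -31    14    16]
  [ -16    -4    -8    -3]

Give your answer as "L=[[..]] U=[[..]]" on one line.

L=[[1,0,0,0],[-2,1,0,0],[3,4,1,0],[4,-4,-4,1]] U=[[-4,-5,0,3],[0,-4,4,1],[0,0,-2,3],[0,0,0,1]]

  r1 -= -2·r0 → [0,-4,4,1]
  r2 -= 3·r0 → [0,-16,14,7]
  r3 -= 4·r0 → [0,16,-8,-15]
  r2 -= 4·r1 → [0,0,-2,3]
  r3 -= -4·r1 → [0,0,8,-11]
  r3 -= -4·r2 → [0,0,0,1]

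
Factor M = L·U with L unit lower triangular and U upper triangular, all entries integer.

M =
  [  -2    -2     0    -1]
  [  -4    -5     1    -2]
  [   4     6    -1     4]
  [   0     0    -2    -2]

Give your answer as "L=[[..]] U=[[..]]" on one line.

  row1 -= 2·row0 → [0,-1,1,0]
  row2 -= -2·row0 → [0,2,-1,2]
  row3 -= 0·row0 → [0,0,-2,-2]
  row2 -= -2·row1 → [0,0,1,2]
  row3 -= 0·row1 → [0,0,-2,-2]
  row3 -= -2·row2 → [0,0,0,2]

L=[[1,0,0,0],[2,1,0,0],[-2,-2,1,0],[0,0,-2,1]] U=[[-2,-2,0,-1],[0,-1,1,0],[0,0,1,2],[0,0,0,2]]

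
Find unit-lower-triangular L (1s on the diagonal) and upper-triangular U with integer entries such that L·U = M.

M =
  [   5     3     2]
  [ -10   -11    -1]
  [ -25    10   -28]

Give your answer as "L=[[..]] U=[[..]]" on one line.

  r1 -= -2·r0 → [0,-5,3]
  r2 -= -5·r0 → [0,25,-18]
  r2 -= -5·r1 → [0,0,-3]

L=[[1,0,0],[-2,1,0],[-5,-5,1]] U=[[5,3,2],[0,-5,3],[0,0,-3]]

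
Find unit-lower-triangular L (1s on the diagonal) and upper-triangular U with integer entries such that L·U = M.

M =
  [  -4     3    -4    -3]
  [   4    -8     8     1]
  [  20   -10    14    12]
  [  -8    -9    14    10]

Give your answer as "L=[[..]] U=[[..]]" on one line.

  row1 -= -1·row0 → [0,-5,4,-2]
  row2 -= -5·row0 → [0,5,-6,-3]
  row3 -= 2·row0 → [0,-15,22,16]
  row2 -= -1·row1 → [0,0,-2,-5]
  row3 -= 3·row1 → [0,0,10,22]
  row3 -= -5·row2 → [0,0,0,-3]

L=[[1,0,0,0],[-1,1,0,0],[-5,-1,1,0],[2,3,-5,1]] U=[[-4,3,-4,-3],[0,-5,4,-2],[0,0,-2,-5],[0,0,0,-3]]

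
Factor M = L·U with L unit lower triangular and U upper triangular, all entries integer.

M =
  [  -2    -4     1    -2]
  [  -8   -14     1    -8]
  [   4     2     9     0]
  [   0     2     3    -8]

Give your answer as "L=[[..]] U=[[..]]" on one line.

  R1 -= 4·R0 → [0,2,-3,0]
  R2 -= -2·R0 → [0,-6,11,-4]
  R3 -= 0·R0 → [0,2,3,-8]
  R2 -= -3·R1 → [0,0,2,-4]
  R3 -= 1·R1 → [0,0,6,-8]
  R3 -= 3·R2 → [0,0,0,4]

L=[[1,0,0,0],[4,1,0,0],[-2,-3,1,0],[0,1,3,1]] U=[[-2,-4,1,-2],[0,2,-3,0],[0,0,2,-4],[0,0,0,4]]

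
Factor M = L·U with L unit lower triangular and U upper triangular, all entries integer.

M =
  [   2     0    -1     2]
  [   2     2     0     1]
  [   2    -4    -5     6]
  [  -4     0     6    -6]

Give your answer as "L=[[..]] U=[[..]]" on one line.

  row1 -= 1·row0 → [0,2,1,-1]
  row2 -= 1·row0 → [0,-4,-4,4]
  row3 -= -2·row0 → [0,0,4,-2]
  row2 -= -2·row1 → [0,0,-2,2]
  row3 -= 0·row1 → [0,0,4,-2]
  row3 -= -2·row2 → [0,0,0,2]

L=[[1,0,0,0],[1,1,0,0],[1,-2,1,0],[-2,0,-2,1]] U=[[2,0,-1,2],[0,2,1,-1],[0,0,-2,2],[0,0,0,2]]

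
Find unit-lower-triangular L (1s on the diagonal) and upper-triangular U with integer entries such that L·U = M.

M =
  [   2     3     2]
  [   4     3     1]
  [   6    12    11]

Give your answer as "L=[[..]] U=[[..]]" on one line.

L=[[1,0,0],[2,1,0],[3,-1,1]] U=[[2,3,2],[0,-3,-3],[0,0,2]]

  r1 -= 2·r0 → [0,-3,-3]
  r2 -= 3·r0 → [0,3,5]
  r2 -= -1·r1 → [0,0,2]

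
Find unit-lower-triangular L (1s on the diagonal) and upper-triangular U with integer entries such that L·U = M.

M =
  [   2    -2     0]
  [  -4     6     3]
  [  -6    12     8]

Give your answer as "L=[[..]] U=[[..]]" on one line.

  r1 -= -2·r0 → [0,2,3]
  r2 -= -3·r0 → [0,6,8]
  r2 -= 3·r1 → [0,0,-1]

L=[[1,0,0],[-2,1,0],[-3,3,1]] U=[[2,-2,0],[0,2,3],[0,0,-1]]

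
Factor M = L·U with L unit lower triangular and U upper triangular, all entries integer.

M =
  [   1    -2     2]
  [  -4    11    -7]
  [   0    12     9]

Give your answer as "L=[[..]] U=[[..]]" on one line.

L=[[1,0,0],[-4,1,0],[0,4,1]] U=[[1,-2,2],[0,3,1],[0,0,5]]

  row1 -= -4·row0 → [0,3,1]
  row2 -= 0·row0 → [0,12,9]
  row2 -= 4·row1 → [0,0,5]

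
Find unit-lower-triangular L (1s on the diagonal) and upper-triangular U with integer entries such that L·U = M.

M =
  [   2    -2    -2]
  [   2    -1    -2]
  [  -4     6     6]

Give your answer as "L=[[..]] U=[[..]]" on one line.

  row1 -= 1·row0 → [0,1,0]
  row2 -= -2·row0 → [0,2,2]
  row2 -= 2·row1 → [0,0,2]

L=[[1,0,0],[1,1,0],[-2,2,1]] U=[[2,-2,-2],[0,1,0],[0,0,2]]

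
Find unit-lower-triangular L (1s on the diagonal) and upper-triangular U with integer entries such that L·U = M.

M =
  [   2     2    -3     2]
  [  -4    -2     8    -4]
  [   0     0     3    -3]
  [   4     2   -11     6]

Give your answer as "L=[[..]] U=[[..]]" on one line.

  row1 -= -2·row0 → [0,2,2,0]
  row2 -= 0·row0 → [0,0,3,-3]
  row3 -= 2·row0 → [0,-2,-5,2]
  row2 -= 0·row1 → [0,0,3,-3]
  row3 -= -1·row1 → [0,0,-3,2]
  row3 -= -1·row2 → [0,0,0,-1]

L=[[1,0,0,0],[-2,1,0,0],[0,0,1,0],[2,-1,-1,1]] U=[[2,2,-3,2],[0,2,2,0],[0,0,3,-3],[0,0,0,-1]]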